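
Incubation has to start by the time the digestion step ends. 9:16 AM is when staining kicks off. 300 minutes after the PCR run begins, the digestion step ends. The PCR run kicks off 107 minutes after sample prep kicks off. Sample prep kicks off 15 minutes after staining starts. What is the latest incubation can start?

Sample prep starts at 9:16 AM + 15 min = 9:31 AM.
The PCR run starts at 9:31 AM + 107 min = 11:18 AM.
The digestion step ends at 11:18 AM + 300 min = 4:18 PM.
Incubation is bounded by the digestion step, so the latest it can start is 4:18 PM.

4:18 PM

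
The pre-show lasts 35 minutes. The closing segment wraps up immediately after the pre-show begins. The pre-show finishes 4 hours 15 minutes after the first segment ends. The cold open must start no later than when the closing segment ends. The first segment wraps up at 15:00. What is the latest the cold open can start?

18:40

The pre-show ends at 15:00 + 255 min = 19:15.
The pre-show starts at 19:15 − 35 min = 18:40.
So the closing segment ends at 18:40.
The cold open is bounded by the closing segment, so the latest it can start is 18:40.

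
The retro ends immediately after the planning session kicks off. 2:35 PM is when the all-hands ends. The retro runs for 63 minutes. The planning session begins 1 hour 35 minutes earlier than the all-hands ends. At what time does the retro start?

The planning session starts at 2:35 PM − 95 min = 1:00 PM.
So the retro ends at 1:00 PM.
The retro starts at 1:00 PM − 63 min = 11:57 AM.

11:57 AM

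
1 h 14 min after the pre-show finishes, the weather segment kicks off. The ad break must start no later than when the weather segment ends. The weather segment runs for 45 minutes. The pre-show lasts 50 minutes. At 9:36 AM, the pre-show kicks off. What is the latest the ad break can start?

12:25 PM

The pre-show ends at 9:36 AM + 50 min = 10:26 AM.
The weather segment starts at 10:26 AM + 74 min = 11:40 AM.
The weather segment ends at 11:40 AM + 45 min = 12:25 PM.
The ad break is bounded by the weather segment, so the latest it can start is 12:25 PM.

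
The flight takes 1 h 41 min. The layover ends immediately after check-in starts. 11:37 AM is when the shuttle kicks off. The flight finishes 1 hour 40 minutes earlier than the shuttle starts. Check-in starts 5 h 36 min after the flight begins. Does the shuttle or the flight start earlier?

the flight

The flight ends at 11:37 AM − 100 min = 9:57 AM.
The flight starts at 9:57 AM − 101 min = 8:16 AM.
The shuttle starts at 11:37 AM and the flight starts at 8:16 AM, so the flight is first.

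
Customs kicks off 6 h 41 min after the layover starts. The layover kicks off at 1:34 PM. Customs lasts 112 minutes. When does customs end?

10:07 PM

Customs starts at 1:34 PM + 401 min = 8:15 PM.
Customs ends at 8:15 PM + 112 min = 10:07 PM.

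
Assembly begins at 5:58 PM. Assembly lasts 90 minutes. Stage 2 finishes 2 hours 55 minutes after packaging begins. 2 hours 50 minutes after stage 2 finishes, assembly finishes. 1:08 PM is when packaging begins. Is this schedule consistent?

Stage 2 ends at 1:08 PM + 175 min = 4:03 PM.
Assembly ends at 4:03 PM + 170 min = 6:53 PM.
Assembly starts at 6:53 PM − 90 min = 5:23 PM.
But assembly is also said to start at 5:58 PM — a 35-minute conflict.

No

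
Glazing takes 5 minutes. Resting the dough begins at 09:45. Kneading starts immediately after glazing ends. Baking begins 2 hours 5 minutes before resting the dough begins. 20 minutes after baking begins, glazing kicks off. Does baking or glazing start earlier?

Baking starts at 09:45 − 125 min = 07:40.
Glazing starts at 07:40 + 20 min = 08:00.
Baking starts at 07:40 and glazing starts at 08:00, so baking is first.

baking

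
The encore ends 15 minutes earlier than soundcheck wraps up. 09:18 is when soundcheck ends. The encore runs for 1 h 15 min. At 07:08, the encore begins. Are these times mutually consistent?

No

The encore ends at 09:18 − 15 min = 09:03.
The encore starts at 09:03 − 75 min = 07:48.
But the encore is also said to start at 07:08 — a 40-minute conflict.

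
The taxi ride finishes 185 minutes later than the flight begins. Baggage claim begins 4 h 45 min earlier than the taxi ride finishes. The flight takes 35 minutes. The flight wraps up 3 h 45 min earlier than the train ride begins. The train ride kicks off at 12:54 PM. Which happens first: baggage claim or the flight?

The flight ends at 12:54 PM − 225 min = 9:09 AM.
The flight starts at 9:09 AM − 35 min = 8:34 AM.
The taxi ride ends at 8:34 AM + 185 min = 11:39 AM.
Baggage claim starts at 11:39 AM − 285 min = 6:54 AM.
Baggage claim starts at 6:54 AM and the flight starts at 8:34 AM, so baggage claim is first.

baggage claim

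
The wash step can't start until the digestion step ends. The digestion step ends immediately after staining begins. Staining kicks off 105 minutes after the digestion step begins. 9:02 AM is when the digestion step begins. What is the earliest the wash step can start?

10:47 AM

Staining starts at 9:02 AM + 105 min = 10:47 AM.
So the digestion step ends at 10:47 AM.
The wash step is bounded by the digestion step, so the earliest it can start is 10:47 AM.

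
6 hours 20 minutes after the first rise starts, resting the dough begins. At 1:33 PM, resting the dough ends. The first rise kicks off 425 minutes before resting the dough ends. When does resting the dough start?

The first rise starts at 1:33 PM − 425 min = 6:28 AM.
Resting the dough starts at 6:28 AM + 380 min = 12:48 PM.

12:48 PM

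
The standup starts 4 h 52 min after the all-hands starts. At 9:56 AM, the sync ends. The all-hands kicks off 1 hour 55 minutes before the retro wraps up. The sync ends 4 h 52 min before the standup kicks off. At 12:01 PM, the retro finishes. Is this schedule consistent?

The all-hands starts at 12:01 PM − 115 min = 10:06 AM.
The standup starts at 10:06 AM + 292 min = 2:58 PM.
The sync ends at 2:58 PM − 292 min = 10:06 AM.
But the sync is also said to end at 9:56 AM — a 10-minute conflict.

No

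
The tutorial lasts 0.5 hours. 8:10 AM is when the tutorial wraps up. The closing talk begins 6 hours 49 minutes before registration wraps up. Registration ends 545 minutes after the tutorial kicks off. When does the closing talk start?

9:56 AM

The tutorial starts at 8:10 AM − 30 min = 7:40 AM.
Registration ends at 7:40 AM + 545 min = 4:45 PM.
The closing talk starts at 4:45 PM − 409 min = 9:56 AM.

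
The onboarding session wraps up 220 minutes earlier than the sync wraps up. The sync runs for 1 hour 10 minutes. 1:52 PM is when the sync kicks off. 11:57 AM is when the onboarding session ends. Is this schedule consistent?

No

The sync ends at 1:52 PM + 70 min = 3:02 PM.
The onboarding session ends at 3:02 PM − 220 min = 11:22 AM.
But the onboarding session is also said to end at 11:57 AM — a 35-minute conflict.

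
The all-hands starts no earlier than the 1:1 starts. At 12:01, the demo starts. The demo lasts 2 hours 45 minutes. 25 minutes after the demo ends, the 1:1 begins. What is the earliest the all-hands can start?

The demo ends at 12:01 + 165 min = 14:46.
The 1:1 starts at 14:46 + 25 min = 15:11.
The all-hands is bounded by the 1:1, so the earliest it can start is 15:11.

15:11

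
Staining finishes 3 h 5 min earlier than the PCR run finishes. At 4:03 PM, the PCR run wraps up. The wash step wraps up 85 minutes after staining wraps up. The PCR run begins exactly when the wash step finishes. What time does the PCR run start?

Staining ends at 4:03 PM − 185 min = 12:58 PM.
The wash step ends at 12:58 PM + 85 min = 2:23 PM.
So the PCR run starts at 2:23 PM.

2:23 PM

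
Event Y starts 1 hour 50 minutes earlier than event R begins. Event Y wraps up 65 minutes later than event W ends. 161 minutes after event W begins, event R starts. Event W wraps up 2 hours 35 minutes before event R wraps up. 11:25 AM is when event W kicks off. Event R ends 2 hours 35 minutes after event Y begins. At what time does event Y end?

Event R starts at 11:25 AM + 161 min = 2:06 PM.
Event Y starts at 2:06 PM − 110 min = 12:16 PM.
Event R ends at 12:16 PM + 155 min = 2:51 PM.
Event W ends at 2:51 PM − 155 min = 12:16 PM.
Event Y ends at 12:16 PM + 65 min = 1:21 PM.

1:21 PM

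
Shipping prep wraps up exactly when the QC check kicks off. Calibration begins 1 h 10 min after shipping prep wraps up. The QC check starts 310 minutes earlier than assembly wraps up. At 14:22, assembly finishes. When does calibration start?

10:22

The QC check starts at 14:22 − 310 min = 09:12.
So shipping prep ends at 09:12.
Calibration starts at 09:12 + 70 min = 10:22.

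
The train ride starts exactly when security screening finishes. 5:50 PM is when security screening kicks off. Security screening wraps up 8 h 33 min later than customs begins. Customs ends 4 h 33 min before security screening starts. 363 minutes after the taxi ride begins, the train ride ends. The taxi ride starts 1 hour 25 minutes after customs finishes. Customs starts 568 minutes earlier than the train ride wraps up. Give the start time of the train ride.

Customs ends at 5:50 PM − 273 min = 1:17 PM.
The taxi ride starts at 1:17 PM + 85 min = 2:42 PM.
The train ride ends at 2:42 PM + 363 min = 8:45 PM.
Customs starts at 8:45 PM − 568 min = 11:17 AM.
Security screening ends at 11:17 AM + 513 min = 7:50 PM.
So the train ride starts at 7:50 PM.

7:50 PM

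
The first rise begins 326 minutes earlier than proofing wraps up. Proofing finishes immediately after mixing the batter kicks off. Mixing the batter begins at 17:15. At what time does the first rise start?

Proofing ends at 17:15.
The first rise starts at 17:15 − 326 min = 11:49.

11:49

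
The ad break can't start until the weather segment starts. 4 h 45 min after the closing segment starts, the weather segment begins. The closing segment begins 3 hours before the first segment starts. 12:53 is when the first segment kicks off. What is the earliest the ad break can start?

14:38

The closing segment starts at 12:53 − 180 min = 09:53.
The weather segment starts at 09:53 + 285 min = 14:38.
The ad break is bounded by the weather segment, so the earliest it can start is 14:38.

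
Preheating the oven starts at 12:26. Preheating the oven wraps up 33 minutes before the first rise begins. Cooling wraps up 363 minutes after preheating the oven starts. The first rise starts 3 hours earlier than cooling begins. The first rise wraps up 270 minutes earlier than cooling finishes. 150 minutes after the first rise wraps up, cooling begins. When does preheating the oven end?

Cooling ends at 12:26 + 363 min = 18:29.
The first rise ends at 18:29 − 270 min = 13:59.
Cooling starts at 13:59 + 150 min = 16:29.
The first rise starts at 16:29 − 180 min = 13:29.
Preheating the oven ends at 13:29 − 33 min = 12:56.

12:56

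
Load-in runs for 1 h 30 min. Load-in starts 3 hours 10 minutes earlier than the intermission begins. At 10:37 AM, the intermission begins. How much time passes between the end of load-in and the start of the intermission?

1 h 40 min

Load-in starts at 10:37 AM − 190 min = 7:27 AM.
Load-in ends at 7:27 AM + 90 min = 8:57 AM.
From 8:57 AM to 10:37 AM is 1 h 40 min.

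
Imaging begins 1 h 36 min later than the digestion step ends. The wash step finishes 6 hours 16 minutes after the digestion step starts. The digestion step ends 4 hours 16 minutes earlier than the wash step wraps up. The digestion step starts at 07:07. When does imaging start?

The wash step ends at 07:07 + 376 min = 13:23.
The digestion step ends at 13:23 − 256 min = 09:07.
Imaging starts at 09:07 + 96 min = 10:43.

10:43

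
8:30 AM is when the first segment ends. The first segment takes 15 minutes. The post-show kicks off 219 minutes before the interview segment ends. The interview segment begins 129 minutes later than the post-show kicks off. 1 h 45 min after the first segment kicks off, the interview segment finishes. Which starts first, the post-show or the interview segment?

The first segment starts at 8:30 AM − 15 min = 8:15 AM.
The interview segment ends at 8:15 AM + 105 min = 10:00 AM.
The post-show starts at 10:00 AM − 219 min = 6:21 AM.
The interview segment starts at 6:21 AM + 129 min = 8:30 AM.
The post-show starts at 6:21 AM and the interview segment starts at 8:30 AM, so the post-show is first.

the post-show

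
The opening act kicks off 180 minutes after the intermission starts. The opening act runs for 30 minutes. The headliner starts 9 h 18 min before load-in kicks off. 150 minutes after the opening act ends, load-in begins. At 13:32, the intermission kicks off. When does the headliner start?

10:14

The opening act starts at 13:32 + 180 min = 16:32.
The opening act ends at 16:32 + 30 min = 17:02.
Load-in starts at 17:02 + 150 min = 19:32.
The headliner starts at 19:32 − 558 min = 10:14.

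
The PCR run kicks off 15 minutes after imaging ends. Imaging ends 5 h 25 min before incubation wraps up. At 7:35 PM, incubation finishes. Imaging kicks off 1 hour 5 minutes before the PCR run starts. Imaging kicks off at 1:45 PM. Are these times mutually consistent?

Imaging ends at 7:35 PM − 325 min = 2:10 PM.
The PCR run starts at 2:10 PM + 15 min = 2:25 PM.
Imaging starts at 2:25 PM − 65 min = 1:20 PM.
But imaging is also said to start at 1:45 PM — a 25-minute conflict.

No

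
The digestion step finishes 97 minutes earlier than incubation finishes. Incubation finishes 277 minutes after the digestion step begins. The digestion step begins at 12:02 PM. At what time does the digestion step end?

Incubation ends at 12:02 PM + 277 min = 4:39 PM.
The digestion step ends at 4:39 PM − 97 min = 3:02 PM.

3:02 PM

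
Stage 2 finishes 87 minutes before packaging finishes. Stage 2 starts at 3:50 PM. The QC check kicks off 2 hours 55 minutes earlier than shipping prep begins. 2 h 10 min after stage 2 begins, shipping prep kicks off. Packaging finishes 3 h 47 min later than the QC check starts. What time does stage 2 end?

5:25 PM

Shipping prep starts at 3:50 PM + 130 min = 6:00 PM.
The QC check starts at 6:00 PM − 175 min = 3:05 PM.
Packaging ends at 3:05 PM + 227 min = 6:52 PM.
Stage 2 ends at 6:52 PM − 87 min = 5:25 PM.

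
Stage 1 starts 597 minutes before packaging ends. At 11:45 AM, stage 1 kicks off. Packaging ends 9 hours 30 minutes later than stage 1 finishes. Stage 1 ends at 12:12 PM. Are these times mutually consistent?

Yes

Packaging ends at 12:12 PM + 570 min = 9:42 PM.
Stage 1 starts at 9:42 PM − 597 min = 11:45 AM.
That matches the stated 11:45 AM, so the schedule is consistent.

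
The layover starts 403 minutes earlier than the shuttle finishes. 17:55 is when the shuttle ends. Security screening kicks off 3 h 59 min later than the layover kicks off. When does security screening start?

15:11

The layover starts at 17:55 − 403 min = 11:12.
Security screening starts at 11:12 + 239 min = 15:11.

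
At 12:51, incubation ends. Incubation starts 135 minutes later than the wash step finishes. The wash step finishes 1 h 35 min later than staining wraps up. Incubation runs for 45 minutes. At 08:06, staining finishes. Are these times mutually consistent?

The wash step ends at 08:06 + 95 min = 09:41.
Incubation starts at 09:41 + 135 min = 11:56.
Incubation ends at 11:56 + 45 min = 12:41.
But incubation is also said to end at 12:51 — a 10-minute conflict.

No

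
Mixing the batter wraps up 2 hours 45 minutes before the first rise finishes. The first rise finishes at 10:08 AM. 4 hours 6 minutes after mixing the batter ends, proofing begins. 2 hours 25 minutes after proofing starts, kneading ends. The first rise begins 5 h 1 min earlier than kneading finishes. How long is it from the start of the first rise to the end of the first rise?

Mixing the batter ends at 10:08 AM − 165 min = 7:23 AM.
Proofing starts at 7:23 AM + 246 min = 11:29 AM.
Kneading ends at 11:29 AM + 145 min = 1:54 PM.
The first rise starts at 1:54 PM − 301 min = 8:53 AM.
From 8:53 AM to 10:08 AM is 1 h 15 min.

1 h 15 min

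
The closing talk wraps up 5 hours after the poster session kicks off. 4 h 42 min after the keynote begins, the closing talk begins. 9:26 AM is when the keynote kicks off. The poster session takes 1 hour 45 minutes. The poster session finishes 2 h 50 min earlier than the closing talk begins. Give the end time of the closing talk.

The closing talk starts at 9:26 AM + 282 min = 2:08 PM.
The poster session ends at 2:08 PM − 170 min = 11:18 AM.
The poster session starts at 11:18 AM − 105 min = 9:33 AM.
The closing talk ends at 9:33 AM + 300 min = 2:33 PM.

2:33 PM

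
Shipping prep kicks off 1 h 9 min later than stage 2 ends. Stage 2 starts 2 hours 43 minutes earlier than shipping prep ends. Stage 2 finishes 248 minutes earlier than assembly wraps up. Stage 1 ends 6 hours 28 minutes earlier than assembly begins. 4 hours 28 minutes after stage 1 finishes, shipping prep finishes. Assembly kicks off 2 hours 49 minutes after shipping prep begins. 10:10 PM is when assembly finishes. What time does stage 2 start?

5:17 PM

Stage 2 ends at 10:10 PM − 248 min = 6:02 PM.
Shipping prep starts at 6:02 PM + 69 min = 7:11 PM.
Assembly starts at 7:11 PM + 169 min = 10:00 PM.
Stage 1 ends at 10:00 PM − 388 min = 3:32 PM.
Shipping prep ends at 3:32 PM + 268 min = 8:00 PM.
Stage 2 starts at 8:00 PM − 163 min = 5:17 PM.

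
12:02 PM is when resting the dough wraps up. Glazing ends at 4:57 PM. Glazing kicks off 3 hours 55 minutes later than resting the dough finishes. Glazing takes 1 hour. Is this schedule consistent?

Glazing starts at 12:02 PM + 235 min = 3:57 PM.
Glazing ends at 3:57 PM + 60 min = 4:57 PM.
That matches the stated 4:57 PM, so the schedule is consistent.

Yes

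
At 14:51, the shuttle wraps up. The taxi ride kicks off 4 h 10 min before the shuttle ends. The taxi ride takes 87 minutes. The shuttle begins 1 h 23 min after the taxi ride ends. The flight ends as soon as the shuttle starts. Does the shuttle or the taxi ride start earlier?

the taxi ride

The taxi ride starts at 14:51 − 250 min = 10:41.
The taxi ride ends at 10:41 + 87 min = 12:08.
The shuttle starts at 12:08 + 83 min = 13:31.
The shuttle starts at 13:31 and the taxi ride starts at 10:41, so the taxi ride is first.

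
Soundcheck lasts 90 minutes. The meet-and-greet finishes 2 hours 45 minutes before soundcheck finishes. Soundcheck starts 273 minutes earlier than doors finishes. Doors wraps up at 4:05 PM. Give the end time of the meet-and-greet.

10:17 AM

Soundcheck starts at 4:05 PM − 273 min = 11:32 AM.
Soundcheck ends at 11:32 AM + 90 min = 1:02 PM.
The meet-and-greet ends at 1:02 PM − 165 min = 10:17 AM.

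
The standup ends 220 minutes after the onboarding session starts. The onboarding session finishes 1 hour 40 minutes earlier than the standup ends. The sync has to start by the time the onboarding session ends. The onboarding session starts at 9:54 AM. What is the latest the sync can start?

11:54 AM

The standup ends at 9:54 AM + 220 min = 1:34 PM.
The onboarding session ends at 1:34 PM − 100 min = 11:54 AM.
The sync is bounded by the onboarding session, so the latest it can start is 11:54 AM.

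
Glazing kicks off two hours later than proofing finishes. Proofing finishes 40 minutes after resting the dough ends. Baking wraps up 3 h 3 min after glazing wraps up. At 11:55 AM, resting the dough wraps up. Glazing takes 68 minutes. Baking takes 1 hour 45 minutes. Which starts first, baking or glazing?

Proofing ends at 11:55 AM + 40 min = 12:35 PM.
Glazing starts at 12:35 PM + 120 min = 2:35 PM.
Glazing ends at 2:35 PM + 68 min = 3:43 PM.
Baking ends at 3:43 PM + 183 min = 6:46 PM.
Baking starts at 6:46 PM − 105 min = 5:01 PM.
Baking starts at 5:01 PM and glazing starts at 2:35 PM, so glazing is first.

glazing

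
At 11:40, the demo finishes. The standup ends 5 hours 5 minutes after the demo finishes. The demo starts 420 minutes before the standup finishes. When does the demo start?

09:45

The standup ends at 11:40 + 305 min = 16:45.
The demo starts at 16:45 − 420 min = 09:45.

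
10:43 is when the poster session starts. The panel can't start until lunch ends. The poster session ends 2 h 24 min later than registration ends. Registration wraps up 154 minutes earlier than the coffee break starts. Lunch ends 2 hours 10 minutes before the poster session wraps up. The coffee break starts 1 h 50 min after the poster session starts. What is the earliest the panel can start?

The coffee break starts at 10:43 + 110 min = 12:33.
Registration ends at 12:33 − 154 min = 09:59.
The poster session ends at 09:59 + 144 min = 12:23.
Lunch ends at 12:23 − 130 min = 10:13.
The panel is bounded by lunch, so the earliest it can start is 10:13.

10:13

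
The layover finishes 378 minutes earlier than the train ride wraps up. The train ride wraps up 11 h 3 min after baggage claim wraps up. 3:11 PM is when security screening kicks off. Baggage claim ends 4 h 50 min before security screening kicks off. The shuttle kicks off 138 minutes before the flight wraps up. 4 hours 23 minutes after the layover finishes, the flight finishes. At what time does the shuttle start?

5:11 PM

Baggage claim ends at 3:11 PM − 290 min = 10:21 AM.
The train ride ends at 10:21 AM + 663 min = 9:24 PM.
The layover ends at 9:24 PM − 378 min = 3:06 PM.
The flight ends at 3:06 PM + 263 min = 7:29 PM.
The shuttle starts at 7:29 PM − 138 min = 5:11 PM.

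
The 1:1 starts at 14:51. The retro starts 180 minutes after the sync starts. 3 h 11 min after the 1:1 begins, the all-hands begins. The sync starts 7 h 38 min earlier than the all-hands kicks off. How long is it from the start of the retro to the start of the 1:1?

The all-hands starts at 14:51 + 191 min = 18:02.
The sync starts at 18:02 − 458 min = 10:24.
The retro starts at 10:24 + 180 min = 13:24.
From 13:24 to 14:51 is 1 hour 27 minutes.

1 hour 27 minutes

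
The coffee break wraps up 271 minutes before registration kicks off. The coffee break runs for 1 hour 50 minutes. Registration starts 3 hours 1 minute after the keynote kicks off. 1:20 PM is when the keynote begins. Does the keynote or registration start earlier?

Registration starts at 1:20 PM + 181 min = 4:21 PM.
The keynote starts at 1:20 PM and registration starts at 4:21 PM, so the keynote is first.

the keynote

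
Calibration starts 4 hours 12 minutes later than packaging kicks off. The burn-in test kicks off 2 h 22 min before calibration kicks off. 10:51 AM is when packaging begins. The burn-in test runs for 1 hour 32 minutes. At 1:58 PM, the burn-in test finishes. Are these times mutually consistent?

Calibration starts at 10:51 AM + 252 min = 3:03 PM.
The burn-in test starts at 3:03 PM − 142 min = 12:41 PM.
The burn-in test ends at 12:41 PM + 92 min = 2:13 PM.
But the burn-in test is also said to end at 1:58 PM — a 15-minute conflict.

No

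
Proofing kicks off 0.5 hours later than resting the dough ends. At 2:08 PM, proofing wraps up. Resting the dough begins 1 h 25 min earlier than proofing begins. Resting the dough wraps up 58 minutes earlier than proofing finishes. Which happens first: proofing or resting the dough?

Resting the dough ends at 2:08 PM − 58 min = 1:10 PM.
Proofing starts at 1:10 PM + 30 min = 1:40 PM.
Resting the dough starts at 1:40 PM − 85 min = 12:15 PM.
Proofing starts at 1:40 PM and resting the dough starts at 12:15 PM, so resting the dough is first.

resting the dough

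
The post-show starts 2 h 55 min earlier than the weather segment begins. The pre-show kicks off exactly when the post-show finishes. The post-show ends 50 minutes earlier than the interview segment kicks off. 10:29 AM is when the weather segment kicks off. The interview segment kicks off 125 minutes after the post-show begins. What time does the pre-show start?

8:49 AM

The post-show starts at 10:29 AM − 175 min = 7:34 AM.
The interview segment starts at 7:34 AM + 125 min = 9:39 AM.
The post-show ends at 9:39 AM − 50 min = 8:49 AM.
So the pre-show starts at 8:49 AM.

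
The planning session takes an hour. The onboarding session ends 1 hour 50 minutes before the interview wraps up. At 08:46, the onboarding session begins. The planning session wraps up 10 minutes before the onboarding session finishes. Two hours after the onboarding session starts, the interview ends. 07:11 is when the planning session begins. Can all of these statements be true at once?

No

The interview ends at 08:46 + 120 min = 10:46.
The onboarding session ends at 10:46 − 110 min = 08:56.
The planning session ends at 08:56 − 10 min = 08:46.
The planning session starts at 08:46 − 60 min = 07:46.
But the planning session is also said to start at 07:11 — a 35-minute conflict.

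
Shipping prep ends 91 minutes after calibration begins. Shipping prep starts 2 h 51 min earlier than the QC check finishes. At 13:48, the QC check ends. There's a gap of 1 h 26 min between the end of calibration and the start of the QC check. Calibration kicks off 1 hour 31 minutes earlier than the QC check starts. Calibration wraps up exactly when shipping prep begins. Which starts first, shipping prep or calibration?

calibration

Shipping prep starts at 13:48 − 171 min = 10:57.
So calibration ends at 10:57.
The QC check starts at 10:57 + 86 min = 12:23.
Calibration starts at 12:23 − 91 min = 10:52.
Shipping prep starts at 10:57 and calibration starts at 10:52, so calibration is first.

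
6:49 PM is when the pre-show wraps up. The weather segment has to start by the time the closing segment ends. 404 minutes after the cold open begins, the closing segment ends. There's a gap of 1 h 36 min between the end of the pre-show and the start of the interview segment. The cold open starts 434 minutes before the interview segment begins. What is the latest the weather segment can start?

7:55 PM

The interview segment starts at 6:49 PM + 96 min = 8:25 PM.
The cold open starts at 8:25 PM − 434 min = 1:11 PM.
The closing segment ends at 1:11 PM + 404 min = 7:55 PM.
The weather segment is bounded by the closing segment, so the latest it can start is 7:55 PM.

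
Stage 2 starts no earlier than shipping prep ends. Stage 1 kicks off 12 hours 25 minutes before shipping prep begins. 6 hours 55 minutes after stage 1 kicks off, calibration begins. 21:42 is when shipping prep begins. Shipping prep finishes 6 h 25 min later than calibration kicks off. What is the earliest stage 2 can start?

Stage 1 starts at 21:42 − 745 min = 09:17.
Calibration starts at 09:17 + 415 min = 16:12.
Shipping prep ends at 16:12 + 385 min = 22:37.
Stage 2 is bounded by shipping prep, so the earliest it can start is 22:37.

22:37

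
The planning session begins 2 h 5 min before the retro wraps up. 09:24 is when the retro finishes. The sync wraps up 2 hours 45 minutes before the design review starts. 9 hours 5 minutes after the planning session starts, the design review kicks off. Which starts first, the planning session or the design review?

the planning session

The planning session starts at 09:24 − 125 min = 07:19.
The design review starts at 07:19 + 545 min = 16:24.
The planning session starts at 07:19 and the design review starts at 16:24, so the planning session is first.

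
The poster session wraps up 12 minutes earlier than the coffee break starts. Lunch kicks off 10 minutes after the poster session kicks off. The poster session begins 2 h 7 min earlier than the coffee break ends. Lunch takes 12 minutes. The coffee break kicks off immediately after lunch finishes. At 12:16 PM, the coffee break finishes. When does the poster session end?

10:19 AM

The poster session starts at 12:16 PM − 127 min = 10:09 AM.
Lunch starts at 10:09 AM + 10 min = 10:19 AM.
Lunch ends at 10:19 AM + 12 min = 10:31 AM.
So the coffee break starts at 10:31 AM.
The poster session ends at 10:31 AM − 12 min = 10:19 AM.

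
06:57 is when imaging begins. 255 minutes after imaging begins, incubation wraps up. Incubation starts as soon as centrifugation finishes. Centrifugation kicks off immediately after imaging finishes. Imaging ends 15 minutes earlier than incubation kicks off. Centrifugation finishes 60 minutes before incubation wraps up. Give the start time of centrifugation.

Incubation ends at 06:57 + 255 min = 11:12.
Centrifugation ends at 11:12 − 60 min = 10:12.
So incubation starts at 10:12.
Imaging ends at 10:12 − 15 min = 09:57.
So centrifugation starts at 09:57.

09:57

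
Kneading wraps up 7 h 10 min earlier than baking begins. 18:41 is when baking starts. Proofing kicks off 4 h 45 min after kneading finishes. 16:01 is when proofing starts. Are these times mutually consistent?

Kneading ends at 18:41 − 430 min = 11:31.
Proofing starts at 11:31 + 285 min = 16:16.
But proofing is also said to start at 16:01 — a 15-minute conflict.

No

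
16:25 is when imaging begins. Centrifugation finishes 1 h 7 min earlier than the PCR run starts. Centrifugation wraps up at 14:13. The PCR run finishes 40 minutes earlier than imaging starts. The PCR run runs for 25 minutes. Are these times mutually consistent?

Yes

The PCR run ends at 16:25 − 40 min = 15:45.
The PCR run starts at 15:45 − 25 min = 15:20.
Centrifugation ends at 15:20 − 67 min = 14:13.
That matches the stated 14:13, so the schedule is consistent.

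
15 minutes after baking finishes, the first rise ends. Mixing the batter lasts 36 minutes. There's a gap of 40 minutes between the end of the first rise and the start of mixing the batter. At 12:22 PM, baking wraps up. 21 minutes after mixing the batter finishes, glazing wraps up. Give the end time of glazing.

2:14 PM

The first rise ends at 12:22 PM + 15 min = 12:37 PM.
Mixing the batter starts at 12:37 PM + 40 min = 1:17 PM.
Mixing the batter ends at 1:17 PM + 36 min = 1:53 PM.
Glazing ends at 1:53 PM + 21 min = 2:14 PM.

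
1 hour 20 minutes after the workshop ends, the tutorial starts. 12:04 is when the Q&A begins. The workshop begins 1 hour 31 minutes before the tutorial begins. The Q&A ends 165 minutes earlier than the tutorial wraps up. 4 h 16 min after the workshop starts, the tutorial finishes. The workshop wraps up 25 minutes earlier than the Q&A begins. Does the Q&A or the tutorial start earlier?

The workshop ends at 12:04 − 25 min = 11:39.
The tutorial starts at 11:39 + 80 min = 12:59.
The Q&A starts at 12:04 and the tutorial starts at 12:59, so the Q&A is first.

the Q&A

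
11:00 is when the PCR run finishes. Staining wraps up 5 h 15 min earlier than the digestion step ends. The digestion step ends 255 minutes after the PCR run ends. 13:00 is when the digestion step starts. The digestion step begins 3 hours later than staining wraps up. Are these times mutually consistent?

Yes

The digestion step ends at 11:00 + 255 min = 15:15.
Staining ends at 15:15 − 315 min = 10:00.
The digestion step starts at 10:00 + 180 min = 13:00.
That matches the stated 13:00, so the schedule is consistent.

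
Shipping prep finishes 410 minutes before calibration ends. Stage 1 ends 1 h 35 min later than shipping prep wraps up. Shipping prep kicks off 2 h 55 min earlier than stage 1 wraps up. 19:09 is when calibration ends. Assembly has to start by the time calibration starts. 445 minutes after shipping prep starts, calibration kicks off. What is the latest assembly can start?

Shipping prep ends at 19:09 − 410 min = 12:19.
Stage 1 ends at 12:19 + 95 min = 13:54.
Shipping prep starts at 13:54 − 175 min = 10:59.
Calibration starts at 10:59 + 445 min = 18:24.
Assembly is bounded by calibration, so the latest it can start is 18:24.

18:24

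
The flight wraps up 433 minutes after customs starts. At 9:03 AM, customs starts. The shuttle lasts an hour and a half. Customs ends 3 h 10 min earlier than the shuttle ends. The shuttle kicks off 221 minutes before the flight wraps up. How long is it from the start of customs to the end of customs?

1 h 52 min

The flight ends at 9:03 AM + 433 min = 4:16 PM.
The shuttle starts at 4:16 PM − 221 min = 12:35 PM.
The shuttle ends at 12:35 PM + 90 min = 2:05 PM.
Customs ends at 2:05 PM − 190 min = 10:55 AM.
From 9:03 AM to 10:55 AM is 1 h 52 min.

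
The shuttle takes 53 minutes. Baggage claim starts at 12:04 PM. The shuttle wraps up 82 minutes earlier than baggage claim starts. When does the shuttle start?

The shuttle ends at 12:04 PM − 82 min = 10:42 AM.
The shuttle starts at 10:42 AM − 53 min = 9:49 AM.

9:49 AM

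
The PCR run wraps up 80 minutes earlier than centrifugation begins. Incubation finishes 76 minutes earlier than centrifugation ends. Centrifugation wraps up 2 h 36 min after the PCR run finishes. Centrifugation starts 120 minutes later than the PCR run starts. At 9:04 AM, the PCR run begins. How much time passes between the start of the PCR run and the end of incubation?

Centrifugation starts at 9:04 AM + 120 min = 11:04 AM.
The PCR run ends at 11:04 AM − 80 min = 9:44 AM.
Centrifugation ends at 9:44 AM + 156 min = 12:20 PM.
Incubation ends at 12:20 PM − 76 min = 11:04 AM.
From 9:04 AM to 11:04 AM is 2 hours.

2 hours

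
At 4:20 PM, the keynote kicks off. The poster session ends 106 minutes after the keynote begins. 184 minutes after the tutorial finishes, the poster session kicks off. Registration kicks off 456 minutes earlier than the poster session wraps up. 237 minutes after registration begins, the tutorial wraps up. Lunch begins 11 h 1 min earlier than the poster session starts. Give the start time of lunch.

The poster session ends at 4:20 PM + 106 min = 6:06 PM.
Registration starts at 6:06 PM − 456 min = 10:30 AM.
The tutorial ends at 10:30 AM + 237 min = 2:27 PM.
The poster session starts at 2:27 PM + 184 min = 5:31 PM.
Lunch starts at 5:31 PM − 661 min = 6:30 AM.

6:30 AM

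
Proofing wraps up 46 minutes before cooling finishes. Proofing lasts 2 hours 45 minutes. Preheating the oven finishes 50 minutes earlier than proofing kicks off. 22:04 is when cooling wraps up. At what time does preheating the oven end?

Proofing ends at 22:04 − 46 min = 21:18.
Proofing starts at 21:18 − 165 min = 18:33.
Preheating the oven ends at 18:33 − 50 min = 17:43.

17:43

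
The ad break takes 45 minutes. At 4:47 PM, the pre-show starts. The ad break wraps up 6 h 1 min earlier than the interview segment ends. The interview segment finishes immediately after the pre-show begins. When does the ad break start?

The interview segment ends at 4:47 PM.
The ad break ends at 4:47 PM − 361 min = 10:46 AM.
The ad break starts at 10:46 AM − 45 min = 10:01 AM.

10:01 AM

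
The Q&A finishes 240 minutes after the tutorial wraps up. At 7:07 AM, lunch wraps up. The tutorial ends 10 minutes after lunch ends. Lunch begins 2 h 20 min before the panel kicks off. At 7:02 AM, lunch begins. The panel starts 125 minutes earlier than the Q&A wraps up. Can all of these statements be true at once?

The tutorial ends at 7:07 AM + 10 min = 7:17 AM.
The Q&A ends at 7:17 AM + 240 min = 11:17 AM.
The panel starts at 11:17 AM − 125 min = 9:12 AM.
Lunch starts at 9:12 AM − 140 min = 6:52 AM.
But lunch is also said to start at 7:02 AM — a 10-minute conflict.

No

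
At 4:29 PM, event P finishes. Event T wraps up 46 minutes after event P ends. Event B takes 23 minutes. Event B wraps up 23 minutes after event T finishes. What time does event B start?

5:15 PM

Event T ends at 4:29 PM + 46 min = 5:15 PM.
Event B ends at 5:15 PM + 23 min = 5:38 PM.
Event B starts at 5:38 PM − 23 min = 5:15 PM.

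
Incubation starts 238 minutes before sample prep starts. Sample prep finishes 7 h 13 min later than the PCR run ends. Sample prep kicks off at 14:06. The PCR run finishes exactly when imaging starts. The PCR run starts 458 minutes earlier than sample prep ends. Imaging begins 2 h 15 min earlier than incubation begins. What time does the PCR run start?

07:28

Incubation starts at 14:06 − 238 min = 10:08.
Imaging starts at 10:08 − 135 min = 07:53.
So the PCR run ends at 07:53.
Sample prep ends at 07:53 + 433 min = 15:06.
The PCR run starts at 15:06 − 458 min = 07:28.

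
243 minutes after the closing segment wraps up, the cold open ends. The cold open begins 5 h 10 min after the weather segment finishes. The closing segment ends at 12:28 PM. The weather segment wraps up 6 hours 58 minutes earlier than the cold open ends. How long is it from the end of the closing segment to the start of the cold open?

2 h 15 min

The cold open ends at 12:28 PM + 243 min = 4:31 PM.
The weather segment ends at 4:31 PM − 418 min = 9:33 AM.
The cold open starts at 9:33 AM + 310 min = 2:43 PM.
From 12:28 PM to 2:43 PM is 2 h 15 min.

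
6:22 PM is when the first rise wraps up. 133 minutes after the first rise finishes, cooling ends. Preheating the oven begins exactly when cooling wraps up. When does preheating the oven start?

Cooling ends at 6:22 PM + 133 min = 8:35 PM.
So preheating the oven starts at 8:35 PM.

8:35 PM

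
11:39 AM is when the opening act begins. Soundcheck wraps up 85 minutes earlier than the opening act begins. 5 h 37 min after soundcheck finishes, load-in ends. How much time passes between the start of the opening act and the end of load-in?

Soundcheck ends at 11:39 AM − 85 min = 10:14 AM.
Load-in ends at 10:14 AM + 337 min = 3:51 PM.
From 11:39 AM to 3:51 PM is 252 minutes.

252 minutes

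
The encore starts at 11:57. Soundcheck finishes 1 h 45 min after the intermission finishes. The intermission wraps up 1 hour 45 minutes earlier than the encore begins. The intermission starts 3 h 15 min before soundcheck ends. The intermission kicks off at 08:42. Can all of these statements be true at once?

Yes

The intermission ends at 11:57 − 105 min = 10:12.
Soundcheck ends at 10:12 + 105 min = 11:57.
The intermission starts at 11:57 − 195 min = 08:42.
That matches the stated 08:42, so the schedule is consistent.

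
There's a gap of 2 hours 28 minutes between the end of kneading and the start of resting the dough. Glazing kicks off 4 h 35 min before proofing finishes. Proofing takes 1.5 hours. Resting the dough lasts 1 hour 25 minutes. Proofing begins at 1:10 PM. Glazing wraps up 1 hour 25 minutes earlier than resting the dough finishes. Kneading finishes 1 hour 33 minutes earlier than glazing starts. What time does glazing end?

11:00 AM

Proofing ends at 1:10 PM + 90 min = 2:40 PM.
Glazing starts at 2:40 PM − 275 min = 10:05 AM.
Kneading ends at 10:05 AM − 93 min = 8:32 AM.
Resting the dough starts at 8:32 AM + 148 min = 11:00 AM.
Resting the dough ends at 11:00 AM + 85 min = 12:25 PM.
Glazing ends at 12:25 PM − 85 min = 11:00 AM.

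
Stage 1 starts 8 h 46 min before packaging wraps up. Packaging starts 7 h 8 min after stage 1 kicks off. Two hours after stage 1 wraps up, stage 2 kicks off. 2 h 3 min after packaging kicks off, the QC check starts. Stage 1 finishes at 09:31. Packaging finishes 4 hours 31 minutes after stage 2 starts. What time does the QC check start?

Stage 2 starts at 09:31 + 120 min = 11:31.
Packaging ends at 11:31 + 271 min = 16:02.
Stage 1 starts at 16:02 − 526 min = 07:16.
Packaging starts at 07:16 + 428 min = 14:24.
The QC check starts at 14:24 + 123 min = 16:27.

16:27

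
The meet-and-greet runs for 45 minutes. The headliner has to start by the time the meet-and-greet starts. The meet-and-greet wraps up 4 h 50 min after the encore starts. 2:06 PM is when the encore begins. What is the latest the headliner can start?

6:11 PM

The meet-and-greet ends at 2:06 PM + 290 min = 6:56 PM.
The meet-and-greet starts at 6:56 PM − 45 min = 6:11 PM.
The headliner is bounded by the meet-and-greet, so the latest it can start is 6:11 PM.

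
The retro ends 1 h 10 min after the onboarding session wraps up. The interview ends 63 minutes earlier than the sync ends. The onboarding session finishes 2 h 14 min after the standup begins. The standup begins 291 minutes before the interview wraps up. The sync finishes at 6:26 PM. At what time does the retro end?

The interview ends at 6:26 PM − 63 min = 5:23 PM.
The standup starts at 5:23 PM − 291 min = 12:32 PM.
The onboarding session ends at 12:32 PM + 134 min = 2:46 PM.
The retro ends at 2:46 PM + 70 min = 3:56 PM.

3:56 PM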